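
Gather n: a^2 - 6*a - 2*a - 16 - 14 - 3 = a^2 - 8*a - 33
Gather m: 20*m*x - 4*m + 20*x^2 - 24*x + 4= m*(20*x - 4) + 20*x^2 - 24*x + 4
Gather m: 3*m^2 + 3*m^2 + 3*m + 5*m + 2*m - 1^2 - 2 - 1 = 6*m^2 + 10*m - 4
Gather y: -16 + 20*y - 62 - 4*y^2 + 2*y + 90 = -4*y^2 + 22*y + 12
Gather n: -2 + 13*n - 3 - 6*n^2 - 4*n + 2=-6*n^2 + 9*n - 3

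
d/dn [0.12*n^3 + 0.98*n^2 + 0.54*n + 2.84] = 0.36*n^2 + 1.96*n + 0.54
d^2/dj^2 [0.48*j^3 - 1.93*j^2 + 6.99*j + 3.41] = 2.88*j - 3.86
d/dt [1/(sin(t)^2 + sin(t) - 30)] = -(2*sin(t) + 1)*cos(t)/(sin(t)^2 + sin(t) - 30)^2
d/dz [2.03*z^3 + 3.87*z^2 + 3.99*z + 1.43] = 6.09*z^2 + 7.74*z + 3.99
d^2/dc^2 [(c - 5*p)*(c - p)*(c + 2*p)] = 6*c - 8*p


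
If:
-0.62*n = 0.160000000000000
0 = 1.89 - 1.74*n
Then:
No Solution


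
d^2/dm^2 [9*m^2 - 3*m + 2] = 18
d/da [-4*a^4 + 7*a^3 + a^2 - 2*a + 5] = -16*a^3 + 21*a^2 + 2*a - 2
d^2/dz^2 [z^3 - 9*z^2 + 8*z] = 6*z - 18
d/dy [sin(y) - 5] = cos(y)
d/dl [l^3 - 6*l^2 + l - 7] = 3*l^2 - 12*l + 1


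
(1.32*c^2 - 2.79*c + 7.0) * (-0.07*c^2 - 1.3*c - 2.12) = -0.0924*c^4 - 1.5207*c^3 + 0.3386*c^2 - 3.1852*c - 14.84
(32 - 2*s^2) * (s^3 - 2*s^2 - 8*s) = -2*s^5 + 4*s^4 + 48*s^3 - 64*s^2 - 256*s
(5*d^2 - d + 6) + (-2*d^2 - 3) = 3*d^2 - d + 3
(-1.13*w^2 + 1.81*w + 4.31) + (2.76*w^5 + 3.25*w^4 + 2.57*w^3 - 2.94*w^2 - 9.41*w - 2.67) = 2.76*w^5 + 3.25*w^4 + 2.57*w^3 - 4.07*w^2 - 7.6*w + 1.64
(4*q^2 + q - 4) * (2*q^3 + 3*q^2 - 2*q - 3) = 8*q^5 + 14*q^4 - 13*q^3 - 26*q^2 + 5*q + 12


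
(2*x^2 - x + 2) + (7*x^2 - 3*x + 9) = 9*x^2 - 4*x + 11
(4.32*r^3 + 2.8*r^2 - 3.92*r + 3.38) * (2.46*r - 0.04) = 10.6272*r^4 + 6.7152*r^3 - 9.7552*r^2 + 8.4716*r - 0.1352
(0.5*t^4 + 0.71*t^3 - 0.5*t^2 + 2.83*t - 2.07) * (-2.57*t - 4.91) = -1.285*t^5 - 4.2797*t^4 - 2.2011*t^3 - 4.8181*t^2 - 8.5754*t + 10.1637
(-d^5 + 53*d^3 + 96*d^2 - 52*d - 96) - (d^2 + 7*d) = -d^5 + 53*d^3 + 95*d^2 - 59*d - 96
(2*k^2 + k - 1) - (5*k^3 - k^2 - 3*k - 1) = -5*k^3 + 3*k^2 + 4*k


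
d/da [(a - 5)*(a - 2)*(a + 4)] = 3*a^2 - 6*a - 18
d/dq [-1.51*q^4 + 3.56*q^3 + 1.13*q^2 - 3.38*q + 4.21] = -6.04*q^3 + 10.68*q^2 + 2.26*q - 3.38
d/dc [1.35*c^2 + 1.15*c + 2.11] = 2.7*c + 1.15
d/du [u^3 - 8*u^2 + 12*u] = 3*u^2 - 16*u + 12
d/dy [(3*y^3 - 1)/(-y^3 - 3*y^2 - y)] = (-9*y^3*(y^2 + 3*y + 1) + (3*y^3 - 1)*(3*y^2 + 6*y + 1))/(y^2*(y^2 + 3*y + 1)^2)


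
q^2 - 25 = (q - 5)*(q + 5)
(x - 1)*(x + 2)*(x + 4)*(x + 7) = x^4 + 12*x^3 + 37*x^2 + 6*x - 56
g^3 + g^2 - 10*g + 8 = (g - 2)*(g - 1)*(g + 4)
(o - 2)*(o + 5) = o^2 + 3*o - 10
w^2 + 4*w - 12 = (w - 2)*(w + 6)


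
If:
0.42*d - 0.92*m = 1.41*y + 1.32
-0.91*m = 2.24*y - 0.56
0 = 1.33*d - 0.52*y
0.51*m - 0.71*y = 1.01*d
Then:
No Solution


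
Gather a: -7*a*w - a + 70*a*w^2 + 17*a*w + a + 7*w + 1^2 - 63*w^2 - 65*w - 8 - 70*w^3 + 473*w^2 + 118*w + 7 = a*(70*w^2 + 10*w) - 70*w^3 + 410*w^2 + 60*w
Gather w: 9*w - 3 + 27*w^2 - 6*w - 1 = 27*w^2 + 3*w - 4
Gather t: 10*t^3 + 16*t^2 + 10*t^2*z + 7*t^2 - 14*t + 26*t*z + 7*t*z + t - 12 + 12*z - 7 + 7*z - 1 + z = 10*t^3 + t^2*(10*z + 23) + t*(33*z - 13) + 20*z - 20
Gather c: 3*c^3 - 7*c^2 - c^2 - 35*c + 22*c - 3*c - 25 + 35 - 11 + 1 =3*c^3 - 8*c^2 - 16*c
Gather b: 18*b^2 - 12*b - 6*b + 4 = 18*b^2 - 18*b + 4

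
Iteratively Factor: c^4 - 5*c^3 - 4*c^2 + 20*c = (c - 5)*(c^3 - 4*c) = (c - 5)*(c + 2)*(c^2 - 2*c) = c*(c - 5)*(c + 2)*(c - 2)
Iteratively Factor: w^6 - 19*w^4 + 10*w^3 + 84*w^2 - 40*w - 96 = (w - 2)*(w^5 + 2*w^4 - 15*w^3 - 20*w^2 + 44*w + 48) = (w - 2)*(w + 4)*(w^4 - 2*w^3 - 7*w^2 + 8*w + 12) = (w - 2)*(w + 2)*(w + 4)*(w^3 - 4*w^2 + w + 6) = (w - 3)*(w - 2)*(w + 2)*(w + 4)*(w^2 - w - 2) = (w - 3)*(w - 2)*(w + 1)*(w + 2)*(w + 4)*(w - 2)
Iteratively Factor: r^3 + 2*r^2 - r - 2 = (r + 2)*(r^2 - 1) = (r - 1)*(r + 2)*(r + 1)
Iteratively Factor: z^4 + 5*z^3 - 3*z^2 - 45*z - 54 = (z - 3)*(z^3 + 8*z^2 + 21*z + 18) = (z - 3)*(z + 3)*(z^2 + 5*z + 6) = (z - 3)*(z + 2)*(z + 3)*(z + 3)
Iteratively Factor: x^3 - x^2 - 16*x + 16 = (x - 1)*(x^2 - 16) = (x - 1)*(x + 4)*(x - 4)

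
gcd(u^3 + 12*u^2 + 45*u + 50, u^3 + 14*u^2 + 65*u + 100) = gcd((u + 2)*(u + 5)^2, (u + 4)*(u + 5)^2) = u^2 + 10*u + 25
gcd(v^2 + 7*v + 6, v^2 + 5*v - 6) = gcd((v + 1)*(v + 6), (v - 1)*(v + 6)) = v + 6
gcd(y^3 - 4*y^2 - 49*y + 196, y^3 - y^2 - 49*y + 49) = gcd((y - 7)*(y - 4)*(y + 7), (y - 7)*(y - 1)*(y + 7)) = y^2 - 49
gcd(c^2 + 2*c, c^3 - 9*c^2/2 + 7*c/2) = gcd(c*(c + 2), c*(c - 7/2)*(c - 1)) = c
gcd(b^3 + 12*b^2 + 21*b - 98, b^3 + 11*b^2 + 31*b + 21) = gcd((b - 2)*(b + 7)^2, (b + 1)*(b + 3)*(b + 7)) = b + 7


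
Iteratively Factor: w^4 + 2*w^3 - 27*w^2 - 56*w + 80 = (w + 4)*(w^3 - 2*w^2 - 19*w + 20) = (w - 5)*(w + 4)*(w^2 + 3*w - 4) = (w - 5)*(w - 1)*(w + 4)*(w + 4)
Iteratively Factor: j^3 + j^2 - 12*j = (j)*(j^2 + j - 12) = j*(j + 4)*(j - 3)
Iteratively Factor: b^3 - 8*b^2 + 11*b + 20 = (b - 5)*(b^2 - 3*b - 4) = (b - 5)*(b + 1)*(b - 4)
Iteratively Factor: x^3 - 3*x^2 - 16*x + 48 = (x + 4)*(x^2 - 7*x + 12) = (x - 4)*(x + 4)*(x - 3)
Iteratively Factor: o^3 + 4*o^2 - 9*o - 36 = (o - 3)*(o^2 + 7*o + 12) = (o - 3)*(o + 3)*(o + 4)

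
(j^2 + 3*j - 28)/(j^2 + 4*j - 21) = (j - 4)/(j - 3)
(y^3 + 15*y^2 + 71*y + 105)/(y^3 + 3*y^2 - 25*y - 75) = (y + 7)/(y - 5)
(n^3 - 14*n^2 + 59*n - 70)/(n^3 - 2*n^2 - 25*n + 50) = (n - 7)/(n + 5)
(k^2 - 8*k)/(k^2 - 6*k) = (k - 8)/(k - 6)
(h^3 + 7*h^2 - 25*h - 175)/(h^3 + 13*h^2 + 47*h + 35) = (h - 5)/(h + 1)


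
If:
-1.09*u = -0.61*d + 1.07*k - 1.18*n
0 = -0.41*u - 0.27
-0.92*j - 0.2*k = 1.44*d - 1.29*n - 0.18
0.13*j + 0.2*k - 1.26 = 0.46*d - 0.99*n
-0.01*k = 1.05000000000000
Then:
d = -103.66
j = 126.05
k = -105.00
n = -42.23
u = -0.66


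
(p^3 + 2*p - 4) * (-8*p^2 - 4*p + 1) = -8*p^5 - 4*p^4 - 15*p^3 + 24*p^2 + 18*p - 4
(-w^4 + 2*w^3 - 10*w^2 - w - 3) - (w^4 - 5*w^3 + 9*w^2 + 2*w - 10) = -2*w^4 + 7*w^3 - 19*w^2 - 3*w + 7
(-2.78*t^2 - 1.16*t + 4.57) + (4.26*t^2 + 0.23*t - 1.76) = 1.48*t^2 - 0.93*t + 2.81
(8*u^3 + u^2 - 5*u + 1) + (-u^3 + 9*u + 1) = 7*u^3 + u^2 + 4*u + 2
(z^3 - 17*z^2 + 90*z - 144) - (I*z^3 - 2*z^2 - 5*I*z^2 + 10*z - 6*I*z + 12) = z^3 - I*z^3 - 15*z^2 + 5*I*z^2 + 80*z + 6*I*z - 156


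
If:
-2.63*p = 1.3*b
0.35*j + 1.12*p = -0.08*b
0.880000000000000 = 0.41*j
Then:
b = 1.59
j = 2.15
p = -0.78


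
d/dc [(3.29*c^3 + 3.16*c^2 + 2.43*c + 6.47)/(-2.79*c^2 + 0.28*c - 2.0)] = (-9.1791*c^4 + 1.8424*c^3 - 12.0755*c^2 + 23.4626*c - 6.6716)/(7.7841*c^4 - 1.5624*c^3 + 11.2384*c^2 - 1.12*c + 4.0)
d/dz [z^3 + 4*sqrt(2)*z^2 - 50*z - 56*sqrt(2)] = 3*z^2 + 8*sqrt(2)*z - 50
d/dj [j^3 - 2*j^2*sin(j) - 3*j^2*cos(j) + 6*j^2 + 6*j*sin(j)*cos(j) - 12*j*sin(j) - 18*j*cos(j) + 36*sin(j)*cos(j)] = 3*j^2*sin(j) - 2*j^2*cos(j) + 3*j^2 + 14*j*sin(j) - 18*j*cos(j) + 6*j*cos(2*j) + 12*j - 12*sin(j) + 3*sin(2*j) - 18*cos(j) + 36*cos(2*j)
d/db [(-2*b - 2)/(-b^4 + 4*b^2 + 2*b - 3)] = 2*(b^4 - 4*b^2 - 2*b + 2*(b + 1)*(-2*b^3 + 4*b + 1) + 3)/(b^4 - 4*b^2 - 2*b + 3)^2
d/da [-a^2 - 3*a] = -2*a - 3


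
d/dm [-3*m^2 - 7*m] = -6*m - 7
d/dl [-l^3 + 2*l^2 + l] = -3*l^2 + 4*l + 1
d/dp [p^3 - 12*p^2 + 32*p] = 3*p^2 - 24*p + 32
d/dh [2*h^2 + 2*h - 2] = 4*h + 2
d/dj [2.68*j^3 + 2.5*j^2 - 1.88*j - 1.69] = 8.04*j^2 + 5.0*j - 1.88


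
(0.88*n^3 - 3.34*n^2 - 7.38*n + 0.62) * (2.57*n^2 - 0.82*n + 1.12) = 2.2616*n^5 - 9.3054*n^4 - 15.2422*n^3 + 3.9042*n^2 - 8.774*n + 0.6944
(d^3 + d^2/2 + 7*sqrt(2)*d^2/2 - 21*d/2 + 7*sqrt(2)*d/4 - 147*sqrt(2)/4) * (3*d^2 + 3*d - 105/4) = 3*d^5 + 9*d^4/2 + 21*sqrt(2)*d^4/2 - 225*d^3/4 + 63*sqrt(2)*d^3/4 - 1575*sqrt(2)*d^2/8 - 357*d^2/8 - 2499*sqrt(2)*d/16 + 2205*d/8 + 15435*sqrt(2)/16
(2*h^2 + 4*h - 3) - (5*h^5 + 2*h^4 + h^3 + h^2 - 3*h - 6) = -5*h^5 - 2*h^4 - h^3 + h^2 + 7*h + 3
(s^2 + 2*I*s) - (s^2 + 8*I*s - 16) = -6*I*s + 16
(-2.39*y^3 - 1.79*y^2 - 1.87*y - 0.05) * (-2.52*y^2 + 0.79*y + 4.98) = 6.0228*y^5 + 2.6227*y^4 - 8.6039*y^3 - 10.2655*y^2 - 9.3521*y - 0.249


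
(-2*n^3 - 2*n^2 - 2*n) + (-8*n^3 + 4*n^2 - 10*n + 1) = -10*n^3 + 2*n^2 - 12*n + 1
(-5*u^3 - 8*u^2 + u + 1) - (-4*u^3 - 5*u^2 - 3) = -u^3 - 3*u^2 + u + 4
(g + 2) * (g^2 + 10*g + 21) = g^3 + 12*g^2 + 41*g + 42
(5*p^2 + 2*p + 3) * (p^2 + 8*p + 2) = 5*p^4 + 42*p^3 + 29*p^2 + 28*p + 6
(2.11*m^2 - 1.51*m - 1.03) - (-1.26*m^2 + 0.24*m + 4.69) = 3.37*m^2 - 1.75*m - 5.72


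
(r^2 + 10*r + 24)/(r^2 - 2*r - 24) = (r + 6)/(r - 6)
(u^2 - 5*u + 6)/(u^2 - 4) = (u - 3)/(u + 2)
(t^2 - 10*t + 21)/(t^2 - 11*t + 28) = (t - 3)/(t - 4)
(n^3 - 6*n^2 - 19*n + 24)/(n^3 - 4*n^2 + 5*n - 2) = (n^2 - 5*n - 24)/(n^2 - 3*n + 2)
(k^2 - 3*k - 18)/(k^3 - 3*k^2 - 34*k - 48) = (k - 6)/(k^2 - 6*k - 16)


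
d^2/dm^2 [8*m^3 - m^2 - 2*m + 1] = 48*m - 2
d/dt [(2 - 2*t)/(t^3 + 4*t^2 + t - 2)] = 2*(-t^3 - 4*t^2 - t + (t - 1)*(3*t^2 + 8*t + 1) + 2)/(t^3 + 4*t^2 + t - 2)^2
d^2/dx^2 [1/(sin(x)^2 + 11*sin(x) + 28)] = (-4*sin(x)^4 - 33*sin(x)^3 - 3*sin(x)^2 + 374*sin(x) + 186)/(sin(x)^2 + 11*sin(x) + 28)^3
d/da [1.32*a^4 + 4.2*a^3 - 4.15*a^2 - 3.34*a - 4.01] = 5.28*a^3 + 12.6*a^2 - 8.3*a - 3.34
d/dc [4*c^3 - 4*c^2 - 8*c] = 12*c^2 - 8*c - 8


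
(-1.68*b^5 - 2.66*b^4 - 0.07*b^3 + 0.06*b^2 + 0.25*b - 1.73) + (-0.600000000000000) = -1.68*b^5 - 2.66*b^4 - 0.07*b^3 + 0.06*b^2 + 0.25*b - 2.33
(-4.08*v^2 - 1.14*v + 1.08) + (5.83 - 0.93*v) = -4.08*v^2 - 2.07*v + 6.91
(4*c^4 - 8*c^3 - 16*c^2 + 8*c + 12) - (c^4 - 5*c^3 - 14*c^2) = 3*c^4 - 3*c^3 - 2*c^2 + 8*c + 12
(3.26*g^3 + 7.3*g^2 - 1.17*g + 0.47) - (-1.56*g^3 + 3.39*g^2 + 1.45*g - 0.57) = 4.82*g^3 + 3.91*g^2 - 2.62*g + 1.04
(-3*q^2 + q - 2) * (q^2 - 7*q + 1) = -3*q^4 + 22*q^3 - 12*q^2 + 15*q - 2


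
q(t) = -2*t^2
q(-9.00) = -162.00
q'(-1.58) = 6.32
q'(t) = -4*t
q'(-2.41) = 9.64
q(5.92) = -70.09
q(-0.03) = -0.00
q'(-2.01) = 8.04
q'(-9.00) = 36.00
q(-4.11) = -33.78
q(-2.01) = -8.08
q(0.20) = -0.08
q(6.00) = -72.00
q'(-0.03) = 0.12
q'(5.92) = -23.68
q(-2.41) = -11.62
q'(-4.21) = 16.84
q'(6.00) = -24.00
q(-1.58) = -4.99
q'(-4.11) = 16.44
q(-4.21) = -35.45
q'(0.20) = -0.80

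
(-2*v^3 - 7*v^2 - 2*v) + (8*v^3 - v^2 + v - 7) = 6*v^3 - 8*v^2 - v - 7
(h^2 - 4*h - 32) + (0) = h^2 - 4*h - 32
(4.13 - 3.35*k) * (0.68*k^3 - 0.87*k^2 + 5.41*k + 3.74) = -2.278*k^4 + 5.7229*k^3 - 21.7166*k^2 + 9.8143*k + 15.4462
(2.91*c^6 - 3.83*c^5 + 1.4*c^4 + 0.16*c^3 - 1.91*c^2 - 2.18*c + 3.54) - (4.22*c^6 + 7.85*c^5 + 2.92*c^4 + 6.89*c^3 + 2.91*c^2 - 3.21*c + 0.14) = -1.31*c^6 - 11.68*c^5 - 1.52*c^4 - 6.73*c^3 - 4.82*c^2 + 1.03*c + 3.4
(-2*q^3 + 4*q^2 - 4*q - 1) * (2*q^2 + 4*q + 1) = -4*q^5 + 6*q^3 - 14*q^2 - 8*q - 1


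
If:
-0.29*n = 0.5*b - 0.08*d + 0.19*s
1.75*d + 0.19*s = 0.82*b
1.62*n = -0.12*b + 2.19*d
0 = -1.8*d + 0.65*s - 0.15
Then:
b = -0.04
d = -0.03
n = -0.04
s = 0.14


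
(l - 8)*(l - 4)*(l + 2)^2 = l^4 - 8*l^3 - 12*l^2 + 80*l + 128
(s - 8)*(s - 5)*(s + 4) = s^3 - 9*s^2 - 12*s + 160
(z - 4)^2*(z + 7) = z^3 - z^2 - 40*z + 112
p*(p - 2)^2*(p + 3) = p^4 - p^3 - 8*p^2 + 12*p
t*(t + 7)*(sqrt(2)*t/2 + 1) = sqrt(2)*t^3/2 + t^2 + 7*sqrt(2)*t^2/2 + 7*t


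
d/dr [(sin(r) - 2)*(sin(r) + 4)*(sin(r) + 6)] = (3*sin(r)^2 + 16*sin(r) + 4)*cos(r)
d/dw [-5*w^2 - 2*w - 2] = -10*w - 2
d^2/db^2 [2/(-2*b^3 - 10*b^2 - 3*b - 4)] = 4*(2*(3*b + 5)*(2*b^3 + 10*b^2 + 3*b + 4) - (6*b^2 + 20*b + 3)^2)/(2*b^3 + 10*b^2 + 3*b + 4)^3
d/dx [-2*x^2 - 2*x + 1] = -4*x - 2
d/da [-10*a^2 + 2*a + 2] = 2 - 20*a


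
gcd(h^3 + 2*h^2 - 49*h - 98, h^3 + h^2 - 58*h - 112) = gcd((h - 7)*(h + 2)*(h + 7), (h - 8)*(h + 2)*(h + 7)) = h^2 + 9*h + 14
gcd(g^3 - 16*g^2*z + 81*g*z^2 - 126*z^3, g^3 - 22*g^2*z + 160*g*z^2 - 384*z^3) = -g + 6*z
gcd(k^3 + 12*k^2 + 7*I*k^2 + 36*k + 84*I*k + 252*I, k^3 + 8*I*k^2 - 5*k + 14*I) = k + 7*I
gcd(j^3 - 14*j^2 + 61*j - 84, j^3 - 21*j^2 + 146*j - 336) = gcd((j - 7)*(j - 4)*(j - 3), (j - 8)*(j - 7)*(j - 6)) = j - 7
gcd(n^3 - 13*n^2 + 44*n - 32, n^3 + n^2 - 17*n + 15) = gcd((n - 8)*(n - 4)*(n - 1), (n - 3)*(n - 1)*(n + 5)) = n - 1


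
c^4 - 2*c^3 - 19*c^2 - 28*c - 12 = (c - 6)*(c + 1)^2*(c + 2)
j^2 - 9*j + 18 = (j - 6)*(j - 3)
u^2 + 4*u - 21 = (u - 3)*(u + 7)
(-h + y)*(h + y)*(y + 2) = -h^2*y - 2*h^2 + y^3 + 2*y^2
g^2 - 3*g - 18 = (g - 6)*(g + 3)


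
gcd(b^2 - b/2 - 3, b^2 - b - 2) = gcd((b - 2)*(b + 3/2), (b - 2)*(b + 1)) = b - 2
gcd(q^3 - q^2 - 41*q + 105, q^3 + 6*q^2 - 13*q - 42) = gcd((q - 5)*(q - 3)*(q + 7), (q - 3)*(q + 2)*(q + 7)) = q^2 + 4*q - 21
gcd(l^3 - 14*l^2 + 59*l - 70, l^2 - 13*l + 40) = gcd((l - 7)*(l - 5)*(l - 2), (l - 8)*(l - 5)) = l - 5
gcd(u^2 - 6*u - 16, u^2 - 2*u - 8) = u + 2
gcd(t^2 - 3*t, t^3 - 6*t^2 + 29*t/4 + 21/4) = t - 3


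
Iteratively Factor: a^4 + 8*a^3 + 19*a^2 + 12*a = (a + 1)*(a^3 + 7*a^2 + 12*a) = a*(a + 1)*(a^2 + 7*a + 12) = a*(a + 1)*(a + 4)*(a + 3)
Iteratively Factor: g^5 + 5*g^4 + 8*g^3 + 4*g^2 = (g + 2)*(g^4 + 3*g^3 + 2*g^2) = (g + 2)^2*(g^3 + g^2) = g*(g + 2)^2*(g^2 + g) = g*(g + 1)*(g + 2)^2*(g)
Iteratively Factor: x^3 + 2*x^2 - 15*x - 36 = (x + 3)*(x^2 - x - 12) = (x - 4)*(x + 3)*(x + 3)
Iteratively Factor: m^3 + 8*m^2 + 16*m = (m + 4)*(m^2 + 4*m) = (m + 4)^2*(m)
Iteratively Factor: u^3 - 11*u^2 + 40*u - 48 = (u - 3)*(u^2 - 8*u + 16) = (u - 4)*(u - 3)*(u - 4)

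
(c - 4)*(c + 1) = c^2 - 3*c - 4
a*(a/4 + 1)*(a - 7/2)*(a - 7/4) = a^4/4 - 5*a^3/16 - 119*a^2/32 + 49*a/8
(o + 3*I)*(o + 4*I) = o^2 + 7*I*o - 12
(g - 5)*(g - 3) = g^2 - 8*g + 15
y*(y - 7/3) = y^2 - 7*y/3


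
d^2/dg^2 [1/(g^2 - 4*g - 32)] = 2*(g^2 - 4*g - 4*(g - 2)^2 - 32)/(-g^2 + 4*g + 32)^3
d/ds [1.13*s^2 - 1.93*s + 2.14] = 2.26*s - 1.93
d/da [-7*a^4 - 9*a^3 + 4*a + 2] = -28*a^3 - 27*a^2 + 4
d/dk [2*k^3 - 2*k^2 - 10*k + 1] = 6*k^2 - 4*k - 10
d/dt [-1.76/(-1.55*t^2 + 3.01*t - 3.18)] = (5.2976 - 5.456*t)/(1.55*t^2 - 3.01*t + 3.18)^2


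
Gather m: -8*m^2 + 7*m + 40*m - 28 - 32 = -8*m^2 + 47*m - 60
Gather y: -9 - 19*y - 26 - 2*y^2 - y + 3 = -2*y^2 - 20*y - 32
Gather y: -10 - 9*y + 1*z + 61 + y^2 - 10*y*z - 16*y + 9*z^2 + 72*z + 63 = y^2 + y*(-10*z - 25) + 9*z^2 + 73*z + 114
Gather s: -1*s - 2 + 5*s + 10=4*s + 8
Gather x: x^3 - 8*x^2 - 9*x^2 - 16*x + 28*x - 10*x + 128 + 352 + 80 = x^3 - 17*x^2 + 2*x + 560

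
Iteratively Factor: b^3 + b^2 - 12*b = (b + 4)*(b^2 - 3*b) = b*(b + 4)*(b - 3)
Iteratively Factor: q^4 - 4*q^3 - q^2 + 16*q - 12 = (q - 2)*(q^3 - 2*q^2 - 5*q + 6) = (q - 2)*(q + 2)*(q^2 - 4*q + 3) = (q - 3)*(q - 2)*(q + 2)*(q - 1)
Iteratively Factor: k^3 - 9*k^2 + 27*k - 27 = (k - 3)*(k^2 - 6*k + 9) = (k - 3)^2*(k - 3)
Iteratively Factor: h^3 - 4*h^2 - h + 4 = (h - 1)*(h^2 - 3*h - 4) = (h - 1)*(h + 1)*(h - 4)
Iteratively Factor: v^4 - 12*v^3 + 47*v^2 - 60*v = (v - 5)*(v^3 - 7*v^2 + 12*v) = (v - 5)*(v - 3)*(v^2 - 4*v) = v*(v - 5)*(v - 3)*(v - 4)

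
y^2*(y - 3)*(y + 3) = y^4 - 9*y^2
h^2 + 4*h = h*(h + 4)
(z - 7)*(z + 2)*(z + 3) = z^3 - 2*z^2 - 29*z - 42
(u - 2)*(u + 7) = u^2 + 5*u - 14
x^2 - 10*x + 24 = (x - 6)*(x - 4)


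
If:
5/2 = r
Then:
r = 5/2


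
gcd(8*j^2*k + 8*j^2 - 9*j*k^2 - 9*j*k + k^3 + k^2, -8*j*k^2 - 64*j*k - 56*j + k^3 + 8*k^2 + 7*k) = 8*j*k + 8*j - k^2 - k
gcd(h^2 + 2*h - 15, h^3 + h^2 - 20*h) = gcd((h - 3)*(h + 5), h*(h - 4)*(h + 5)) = h + 5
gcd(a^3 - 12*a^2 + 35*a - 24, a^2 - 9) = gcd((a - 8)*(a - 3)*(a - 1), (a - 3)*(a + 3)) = a - 3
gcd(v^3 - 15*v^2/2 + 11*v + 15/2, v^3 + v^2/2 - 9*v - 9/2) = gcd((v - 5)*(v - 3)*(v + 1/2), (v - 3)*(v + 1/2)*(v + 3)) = v^2 - 5*v/2 - 3/2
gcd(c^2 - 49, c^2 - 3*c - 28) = c - 7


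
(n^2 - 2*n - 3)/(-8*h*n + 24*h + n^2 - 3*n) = (-n - 1)/(8*h - n)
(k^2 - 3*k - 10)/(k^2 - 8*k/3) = 3*(k^2 - 3*k - 10)/(k*(3*k - 8))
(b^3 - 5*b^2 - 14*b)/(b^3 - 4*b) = (b - 7)/(b - 2)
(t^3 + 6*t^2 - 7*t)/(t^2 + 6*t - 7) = t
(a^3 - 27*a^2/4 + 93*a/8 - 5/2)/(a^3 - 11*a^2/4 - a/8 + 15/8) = (4*a^2 - 17*a + 4)/(4*a^2 - a - 3)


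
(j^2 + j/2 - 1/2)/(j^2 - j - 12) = (-j^2 - j/2 + 1/2)/(-j^2 + j + 12)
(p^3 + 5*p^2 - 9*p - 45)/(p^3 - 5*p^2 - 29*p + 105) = (p + 3)/(p - 7)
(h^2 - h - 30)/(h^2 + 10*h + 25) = (h - 6)/(h + 5)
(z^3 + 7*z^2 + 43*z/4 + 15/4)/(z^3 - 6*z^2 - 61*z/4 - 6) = (z + 5)/(z - 8)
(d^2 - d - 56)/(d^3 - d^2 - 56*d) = 1/d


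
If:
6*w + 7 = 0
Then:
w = -7/6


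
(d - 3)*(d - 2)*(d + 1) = d^3 - 4*d^2 + d + 6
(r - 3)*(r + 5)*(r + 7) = r^3 + 9*r^2 - r - 105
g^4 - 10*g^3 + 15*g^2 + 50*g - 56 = (g - 7)*(g - 4)*(g - 1)*(g + 2)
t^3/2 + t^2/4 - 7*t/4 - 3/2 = (t/2 + 1/2)*(t - 2)*(t + 3/2)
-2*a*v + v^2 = v*(-2*a + v)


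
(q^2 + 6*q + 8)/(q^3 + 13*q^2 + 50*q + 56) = 1/(q + 7)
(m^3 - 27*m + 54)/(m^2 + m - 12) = (m^2 + 3*m - 18)/(m + 4)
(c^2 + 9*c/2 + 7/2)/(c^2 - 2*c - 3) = (c + 7/2)/(c - 3)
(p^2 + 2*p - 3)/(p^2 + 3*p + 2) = (p^2 + 2*p - 3)/(p^2 + 3*p + 2)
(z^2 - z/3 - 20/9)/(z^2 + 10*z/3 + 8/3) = (z - 5/3)/(z + 2)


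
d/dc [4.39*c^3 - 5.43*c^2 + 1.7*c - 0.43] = 13.17*c^2 - 10.86*c + 1.7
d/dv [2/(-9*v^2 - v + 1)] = 2*(18*v + 1)/(9*v^2 + v - 1)^2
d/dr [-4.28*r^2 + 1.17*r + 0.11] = 1.17 - 8.56*r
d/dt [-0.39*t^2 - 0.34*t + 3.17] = -0.78*t - 0.34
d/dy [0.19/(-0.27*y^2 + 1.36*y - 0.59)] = (0.1026*y - 0.2584)/(0.27*y^2 - 1.36*y + 0.59)^2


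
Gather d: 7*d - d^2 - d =-d^2 + 6*d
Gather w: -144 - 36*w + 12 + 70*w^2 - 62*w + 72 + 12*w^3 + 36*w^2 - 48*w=12*w^3 + 106*w^2 - 146*w - 60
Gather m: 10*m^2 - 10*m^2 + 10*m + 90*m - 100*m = 0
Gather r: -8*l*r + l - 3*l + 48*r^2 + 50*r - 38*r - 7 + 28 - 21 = -2*l + 48*r^2 + r*(12 - 8*l)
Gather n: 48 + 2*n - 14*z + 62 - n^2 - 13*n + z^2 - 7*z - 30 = -n^2 - 11*n + z^2 - 21*z + 80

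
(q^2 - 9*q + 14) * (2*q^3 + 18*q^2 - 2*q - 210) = 2*q^5 - 136*q^3 + 60*q^2 + 1862*q - 2940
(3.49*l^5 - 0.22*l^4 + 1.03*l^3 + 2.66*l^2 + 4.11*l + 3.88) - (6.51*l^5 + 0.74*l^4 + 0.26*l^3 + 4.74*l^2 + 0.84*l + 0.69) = -3.02*l^5 - 0.96*l^4 + 0.77*l^3 - 2.08*l^2 + 3.27*l + 3.19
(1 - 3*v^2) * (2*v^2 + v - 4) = -6*v^4 - 3*v^3 + 14*v^2 + v - 4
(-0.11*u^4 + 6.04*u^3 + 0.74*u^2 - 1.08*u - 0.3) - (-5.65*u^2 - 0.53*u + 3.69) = -0.11*u^4 + 6.04*u^3 + 6.39*u^2 - 0.55*u - 3.99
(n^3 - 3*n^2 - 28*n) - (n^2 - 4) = n^3 - 4*n^2 - 28*n + 4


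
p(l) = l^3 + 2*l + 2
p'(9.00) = 245.00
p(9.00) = 749.00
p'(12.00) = 434.00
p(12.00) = 1754.00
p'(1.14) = 5.90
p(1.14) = 5.76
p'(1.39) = 7.80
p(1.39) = 7.47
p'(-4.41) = 60.34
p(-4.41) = -92.59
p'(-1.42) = 8.05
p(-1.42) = -3.70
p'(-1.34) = 7.39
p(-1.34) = -3.09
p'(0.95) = 4.71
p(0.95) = 4.76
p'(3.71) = 43.29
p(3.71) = 60.48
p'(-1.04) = 5.24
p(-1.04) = -1.20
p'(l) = 3*l^2 + 2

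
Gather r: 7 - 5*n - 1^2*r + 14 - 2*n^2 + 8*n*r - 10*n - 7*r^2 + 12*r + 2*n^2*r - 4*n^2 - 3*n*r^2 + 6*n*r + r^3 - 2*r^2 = -6*n^2 - 15*n + r^3 + r^2*(-3*n - 9) + r*(2*n^2 + 14*n + 11) + 21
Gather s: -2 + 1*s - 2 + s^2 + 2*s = s^2 + 3*s - 4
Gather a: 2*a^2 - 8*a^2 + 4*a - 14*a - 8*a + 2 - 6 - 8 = -6*a^2 - 18*a - 12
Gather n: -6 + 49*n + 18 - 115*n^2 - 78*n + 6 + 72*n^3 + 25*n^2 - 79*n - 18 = 72*n^3 - 90*n^2 - 108*n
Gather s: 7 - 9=-2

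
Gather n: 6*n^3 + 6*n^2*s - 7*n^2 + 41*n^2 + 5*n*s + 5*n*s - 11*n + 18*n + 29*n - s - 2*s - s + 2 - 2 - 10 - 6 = 6*n^3 + n^2*(6*s + 34) + n*(10*s + 36) - 4*s - 16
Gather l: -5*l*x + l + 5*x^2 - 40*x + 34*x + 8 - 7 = l*(1 - 5*x) + 5*x^2 - 6*x + 1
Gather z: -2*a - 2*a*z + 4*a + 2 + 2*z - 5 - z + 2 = 2*a + z*(1 - 2*a) - 1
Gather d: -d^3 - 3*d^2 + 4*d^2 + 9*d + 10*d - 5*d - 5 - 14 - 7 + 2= -d^3 + d^2 + 14*d - 24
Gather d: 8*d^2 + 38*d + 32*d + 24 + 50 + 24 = 8*d^2 + 70*d + 98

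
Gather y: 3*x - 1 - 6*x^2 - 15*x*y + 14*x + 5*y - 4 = -6*x^2 + 17*x + y*(5 - 15*x) - 5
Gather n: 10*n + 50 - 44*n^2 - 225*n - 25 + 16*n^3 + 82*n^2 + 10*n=16*n^3 + 38*n^2 - 205*n + 25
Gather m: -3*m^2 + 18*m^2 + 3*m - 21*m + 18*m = 15*m^2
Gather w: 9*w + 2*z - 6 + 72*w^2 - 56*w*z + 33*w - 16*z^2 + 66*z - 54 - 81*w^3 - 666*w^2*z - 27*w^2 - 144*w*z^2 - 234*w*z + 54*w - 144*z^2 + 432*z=-81*w^3 + w^2*(45 - 666*z) + w*(-144*z^2 - 290*z + 96) - 160*z^2 + 500*z - 60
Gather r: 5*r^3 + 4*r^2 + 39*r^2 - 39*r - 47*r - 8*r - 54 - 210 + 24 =5*r^3 + 43*r^2 - 94*r - 240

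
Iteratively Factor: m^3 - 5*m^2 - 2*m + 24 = (m + 2)*(m^2 - 7*m + 12) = (m - 4)*(m + 2)*(m - 3)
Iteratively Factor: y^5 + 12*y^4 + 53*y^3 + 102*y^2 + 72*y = (y + 3)*(y^4 + 9*y^3 + 26*y^2 + 24*y) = (y + 3)^2*(y^3 + 6*y^2 + 8*y) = (y + 3)^2*(y + 4)*(y^2 + 2*y) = (y + 2)*(y + 3)^2*(y + 4)*(y)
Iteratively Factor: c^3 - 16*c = (c - 4)*(c^2 + 4*c) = c*(c - 4)*(c + 4)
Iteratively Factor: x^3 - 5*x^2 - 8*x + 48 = (x + 3)*(x^2 - 8*x + 16) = (x - 4)*(x + 3)*(x - 4)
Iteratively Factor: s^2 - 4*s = (s)*(s - 4)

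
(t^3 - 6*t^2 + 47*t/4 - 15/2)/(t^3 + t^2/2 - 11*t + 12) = (t - 5/2)/(t + 4)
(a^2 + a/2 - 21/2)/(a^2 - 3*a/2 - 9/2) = (2*a + 7)/(2*a + 3)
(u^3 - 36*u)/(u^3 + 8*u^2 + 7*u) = (u^2 - 36)/(u^2 + 8*u + 7)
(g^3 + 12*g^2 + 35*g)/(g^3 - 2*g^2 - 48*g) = (g^2 + 12*g + 35)/(g^2 - 2*g - 48)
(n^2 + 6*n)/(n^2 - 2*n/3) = 3*(n + 6)/(3*n - 2)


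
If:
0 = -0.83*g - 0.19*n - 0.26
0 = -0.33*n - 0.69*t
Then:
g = 0.478641840087623*t - 0.313253012048193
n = -2.09090909090909*t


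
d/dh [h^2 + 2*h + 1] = 2*h + 2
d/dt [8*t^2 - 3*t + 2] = 16*t - 3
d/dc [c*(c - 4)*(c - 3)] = 3*c^2 - 14*c + 12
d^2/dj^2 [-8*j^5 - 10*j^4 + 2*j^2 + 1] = -160*j^3 - 120*j^2 + 4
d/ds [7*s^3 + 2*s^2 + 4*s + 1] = 21*s^2 + 4*s + 4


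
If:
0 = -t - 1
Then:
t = -1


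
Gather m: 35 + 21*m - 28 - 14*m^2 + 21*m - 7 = -14*m^2 + 42*m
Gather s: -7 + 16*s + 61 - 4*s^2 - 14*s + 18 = -4*s^2 + 2*s + 72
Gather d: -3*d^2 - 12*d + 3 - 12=-3*d^2 - 12*d - 9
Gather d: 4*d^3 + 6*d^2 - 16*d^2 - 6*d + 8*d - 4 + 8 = 4*d^3 - 10*d^2 + 2*d + 4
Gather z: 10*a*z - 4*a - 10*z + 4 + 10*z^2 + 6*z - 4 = -4*a + 10*z^2 + z*(10*a - 4)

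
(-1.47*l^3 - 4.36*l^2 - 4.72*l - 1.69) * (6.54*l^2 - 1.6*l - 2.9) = -9.6138*l^5 - 26.1624*l^4 - 19.6298*l^3 + 9.1434*l^2 + 16.392*l + 4.901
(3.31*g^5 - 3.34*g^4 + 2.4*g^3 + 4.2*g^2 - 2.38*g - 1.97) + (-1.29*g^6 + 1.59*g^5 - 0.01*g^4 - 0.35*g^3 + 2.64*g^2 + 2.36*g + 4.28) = -1.29*g^6 + 4.9*g^5 - 3.35*g^4 + 2.05*g^3 + 6.84*g^2 - 0.02*g + 2.31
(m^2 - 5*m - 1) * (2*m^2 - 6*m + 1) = 2*m^4 - 16*m^3 + 29*m^2 + m - 1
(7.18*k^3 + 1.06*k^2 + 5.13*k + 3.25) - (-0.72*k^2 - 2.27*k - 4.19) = 7.18*k^3 + 1.78*k^2 + 7.4*k + 7.44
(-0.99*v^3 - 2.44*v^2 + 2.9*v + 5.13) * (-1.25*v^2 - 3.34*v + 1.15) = 1.2375*v^5 + 6.3566*v^4 + 3.3861*v^3 - 18.9045*v^2 - 13.7992*v + 5.8995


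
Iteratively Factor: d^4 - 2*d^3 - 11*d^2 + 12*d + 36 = (d + 2)*(d^3 - 4*d^2 - 3*d + 18) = (d + 2)^2*(d^2 - 6*d + 9) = (d - 3)*(d + 2)^2*(d - 3)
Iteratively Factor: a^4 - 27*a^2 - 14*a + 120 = (a + 3)*(a^3 - 3*a^2 - 18*a + 40) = (a + 3)*(a + 4)*(a^2 - 7*a + 10) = (a - 2)*(a + 3)*(a + 4)*(a - 5)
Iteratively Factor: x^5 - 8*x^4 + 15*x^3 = (x)*(x^4 - 8*x^3 + 15*x^2) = x^2*(x^3 - 8*x^2 + 15*x) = x^2*(x - 3)*(x^2 - 5*x) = x^2*(x - 5)*(x - 3)*(x)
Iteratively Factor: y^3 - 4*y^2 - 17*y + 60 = (y - 3)*(y^2 - y - 20) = (y - 3)*(y + 4)*(y - 5)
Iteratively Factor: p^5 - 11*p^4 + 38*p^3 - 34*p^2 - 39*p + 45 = (p - 3)*(p^4 - 8*p^3 + 14*p^2 + 8*p - 15) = (p - 3)*(p + 1)*(p^3 - 9*p^2 + 23*p - 15) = (p - 5)*(p - 3)*(p + 1)*(p^2 - 4*p + 3) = (p - 5)*(p - 3)^2*(p + 1)*(p - 1)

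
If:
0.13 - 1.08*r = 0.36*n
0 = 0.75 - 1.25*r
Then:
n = -1.44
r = 0.60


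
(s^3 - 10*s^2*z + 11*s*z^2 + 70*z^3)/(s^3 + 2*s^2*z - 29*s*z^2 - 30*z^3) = (s^2 - 5*s*z - 14*z^2)/(s^2 + 7*s*z + 6*z^2)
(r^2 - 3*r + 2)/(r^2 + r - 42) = (r^2 - 3*r + 2)/(r^2 + r - 42)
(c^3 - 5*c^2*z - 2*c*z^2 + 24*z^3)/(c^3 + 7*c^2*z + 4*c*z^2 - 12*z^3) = (-c^2 + 7*c*z - 12*z^2)/(-c^2 - 5*c*z + 6*z^2)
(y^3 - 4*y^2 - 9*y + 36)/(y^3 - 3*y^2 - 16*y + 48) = (y + 3)/(y + 4)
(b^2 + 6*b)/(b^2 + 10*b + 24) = b/(b + 4)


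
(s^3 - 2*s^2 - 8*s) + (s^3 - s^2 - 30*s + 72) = 2*s^3 - 3*s^2 - 38*s + 72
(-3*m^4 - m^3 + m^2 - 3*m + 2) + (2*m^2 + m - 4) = -3*m^4 - m^3 + 3*m^2 - 2*m - 2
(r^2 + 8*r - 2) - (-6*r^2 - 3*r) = 7*r^2 + 11*r - 2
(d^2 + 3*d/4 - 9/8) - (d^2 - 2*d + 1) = 11*d/4 - 17/8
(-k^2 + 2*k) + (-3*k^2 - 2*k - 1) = -4*k^2 - 1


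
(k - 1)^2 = k^2 - 2*k + 1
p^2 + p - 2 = (p - 1)*(p + 2)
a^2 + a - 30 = (a - 5)*(a + 6)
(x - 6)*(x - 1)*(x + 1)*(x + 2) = x^4 - 4*x^3 - 13*x^2 + 4*x + 12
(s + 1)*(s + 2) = s^2 + 3*s + 2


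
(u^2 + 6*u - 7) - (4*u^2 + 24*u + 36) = -3*u^2 - 18*u - 43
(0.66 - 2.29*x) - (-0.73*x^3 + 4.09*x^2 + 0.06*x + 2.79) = 0.73*x^3 - 4.09*x^2 - 2.35*x - 2.13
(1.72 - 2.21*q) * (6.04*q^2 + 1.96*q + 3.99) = -13.3484*q^3 + 6.0572*q^2 - 5.4467*q + 6.8628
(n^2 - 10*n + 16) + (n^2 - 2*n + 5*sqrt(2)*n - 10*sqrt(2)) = 2*n^2 - 12*n + 5*sqrt(2)*n - 10*sqrt(2) + 16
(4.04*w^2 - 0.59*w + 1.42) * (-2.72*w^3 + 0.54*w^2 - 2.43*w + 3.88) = -10.9888*w^5 + 3.7864*w^4 - 13.9982*w^3 + 17.8757*w^2 - 5.7398*w + 5.5096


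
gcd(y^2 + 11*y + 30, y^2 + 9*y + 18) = y + 6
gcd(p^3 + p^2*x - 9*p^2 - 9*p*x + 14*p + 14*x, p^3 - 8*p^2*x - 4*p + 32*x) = p - 2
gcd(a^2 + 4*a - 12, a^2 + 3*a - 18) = a + 6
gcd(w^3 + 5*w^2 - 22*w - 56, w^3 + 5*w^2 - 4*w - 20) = w + 2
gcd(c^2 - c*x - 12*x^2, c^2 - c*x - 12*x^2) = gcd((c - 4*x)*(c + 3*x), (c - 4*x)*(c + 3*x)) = -c^2 + c*x + 12*x^2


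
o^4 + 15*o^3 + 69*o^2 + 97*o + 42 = (o + 1)^2*(o + 6)*(o + 7)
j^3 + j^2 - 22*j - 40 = (j - 5)*(j + 2)*(j + 4)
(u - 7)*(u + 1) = u^2 - 6*u - 7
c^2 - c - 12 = (c - 4)*(c + 3)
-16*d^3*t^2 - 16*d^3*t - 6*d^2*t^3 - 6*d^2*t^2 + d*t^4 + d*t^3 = t*(-8*d + t)*(2*d + t)*(d*t + d)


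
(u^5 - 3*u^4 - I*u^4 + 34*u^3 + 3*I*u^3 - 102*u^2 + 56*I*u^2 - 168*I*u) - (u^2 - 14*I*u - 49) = u^5 - 3*u^4 - I*u^4 + 34*u^3 + 3*I*u^3 - 103*u^2 + 56*I*u^2 - 154*I*u + 49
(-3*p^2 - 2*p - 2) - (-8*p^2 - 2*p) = 5*p^2 - 2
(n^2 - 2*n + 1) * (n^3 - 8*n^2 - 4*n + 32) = n^5 - 10*n^4 + 13*n^3 + 32*n^2 - 68*n + 32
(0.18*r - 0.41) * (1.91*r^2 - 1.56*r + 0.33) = 0.3438*r^3 - 1.0639*r^2 + 0.699*r - 0.1353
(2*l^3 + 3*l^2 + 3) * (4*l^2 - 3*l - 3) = 8*l^5 + 6*l^4 - 15*l^3 + 3*l^2 - 9*l - 9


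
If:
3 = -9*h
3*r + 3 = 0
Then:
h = -1/3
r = -1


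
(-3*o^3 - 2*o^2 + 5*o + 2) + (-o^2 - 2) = -3*o^3 - 3*o^2 + 5*o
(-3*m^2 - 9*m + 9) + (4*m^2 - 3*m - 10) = m^2 - 12*m - 1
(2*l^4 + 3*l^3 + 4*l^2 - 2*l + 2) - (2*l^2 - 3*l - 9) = 2*l^4 + 3*l^3 + 2*l^2 + l + 11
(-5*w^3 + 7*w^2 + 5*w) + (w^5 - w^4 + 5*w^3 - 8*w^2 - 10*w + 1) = w^5 - w^4 - w^2 - 5*w + 1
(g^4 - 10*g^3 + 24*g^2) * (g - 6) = g^5 - 16*g^4 + 84*g^3 - 144*g^2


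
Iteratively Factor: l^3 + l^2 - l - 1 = (l - 1)*(l^2 + 2*l + 1) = (l - 1)*(l + 1)*(l + 1)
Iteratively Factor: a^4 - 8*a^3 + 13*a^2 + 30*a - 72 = (a + 2)*(a^3 - 10*a^2 + 33*a - 36) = (a - 4)*(a + 2)*(a^2 - 6*a + 9) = (a - 4)*(a - 3)*(a + 2)*(a - 3)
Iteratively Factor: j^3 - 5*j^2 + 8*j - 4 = (j - 1)*(j^2 - 4*j + 4) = (j - 2)*(j - 1)*(j - 2)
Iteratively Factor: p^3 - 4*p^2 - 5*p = (p + 1)*(p^2 - 5*p) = p*(p + 1)*(p - 5)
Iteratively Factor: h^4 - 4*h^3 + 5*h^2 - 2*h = (h - 1)*(h^3 - 3*h^2 + 2*h) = (h - 1)^2*(h^2 - 2*h) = h*(h - 1)^2*(h - 2)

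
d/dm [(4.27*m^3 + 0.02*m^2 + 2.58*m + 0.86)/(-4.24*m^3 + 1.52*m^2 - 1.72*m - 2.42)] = (6.5752*m^4 + 7.18960000000001*m^3 - 24.017*m^2 - 2.7112*m - 4.7644)/(17.9776*m^6 - 12.8896*m^5 + 16.896*m^4 + 15.2928*m^3 - 4.3984*m^2 + 8.3248*m + 5.8564)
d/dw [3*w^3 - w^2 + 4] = w*(9*w - 2)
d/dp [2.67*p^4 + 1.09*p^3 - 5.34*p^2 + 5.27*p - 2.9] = 10.68*p^3 + 3.27*p^2 - 10.68*p + 5.27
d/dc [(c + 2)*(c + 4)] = 2*c + 6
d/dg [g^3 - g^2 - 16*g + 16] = 3*g^2 - 2*g - 16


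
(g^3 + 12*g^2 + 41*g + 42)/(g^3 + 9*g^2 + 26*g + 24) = (g + 7)/(g + 4)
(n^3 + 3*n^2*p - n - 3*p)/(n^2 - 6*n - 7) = (n^2 + 3*n*p - n - 3*p)/(n - 7)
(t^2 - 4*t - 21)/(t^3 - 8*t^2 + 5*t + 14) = (t + 3)/(t^2 - t - 2)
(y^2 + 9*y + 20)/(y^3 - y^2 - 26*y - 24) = (y + 5)/(y^2 - 5*y - 6)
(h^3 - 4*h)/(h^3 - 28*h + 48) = h*(h + 2)/(h^2 + 2*h - 24)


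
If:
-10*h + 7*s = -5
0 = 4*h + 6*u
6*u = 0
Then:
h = 0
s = -5/7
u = 0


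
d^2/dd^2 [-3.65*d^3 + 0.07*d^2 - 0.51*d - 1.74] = 0.14 - 21.9*d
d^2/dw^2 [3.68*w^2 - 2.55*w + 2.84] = 7.36000000000000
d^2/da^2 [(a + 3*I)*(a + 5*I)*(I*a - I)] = 6*I*a - 16 - 2*I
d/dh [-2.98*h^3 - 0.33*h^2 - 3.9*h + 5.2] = -8.94*h^2 - 0.66*h - 3.9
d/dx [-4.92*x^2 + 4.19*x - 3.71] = 4.19 - 9.84*x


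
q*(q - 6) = q^2 - 6*q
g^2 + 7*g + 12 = (g + 3)*(g + 4)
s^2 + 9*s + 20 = (s + 4)*(s + 5)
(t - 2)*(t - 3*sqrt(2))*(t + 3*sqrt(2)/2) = t^3 - 3*sqrt(2)*t^2/2 - 2*t^2 - 9*t + 3*sqrt(2)*t + 18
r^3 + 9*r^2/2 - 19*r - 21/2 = (r - 3)*(r + 1/2)*(r + 7)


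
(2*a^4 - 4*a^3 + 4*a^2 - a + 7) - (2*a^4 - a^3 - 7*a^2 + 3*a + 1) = -3*a^3 + 11*a^2 - 4*a + 6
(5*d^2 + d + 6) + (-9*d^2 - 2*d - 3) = -4*d^2 - d + 3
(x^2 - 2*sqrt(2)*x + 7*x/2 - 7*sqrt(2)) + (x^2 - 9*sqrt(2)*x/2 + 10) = 2*x^2 - 13*sqrt(2)*x/2 + 7*x/2 - 7*sqrt(2) + 10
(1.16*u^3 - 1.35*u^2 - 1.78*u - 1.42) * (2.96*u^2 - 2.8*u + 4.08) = 3.4336*u^5 - 7.244*u^4 + 3.244*u^3 - 4.7272*u^2 - 3.2864*u - 5.7936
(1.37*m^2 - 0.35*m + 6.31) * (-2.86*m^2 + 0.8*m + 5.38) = -3.9182*m^4 + 2.097*m^3 - 10.956*m^2 + 3.165*m + 33.9478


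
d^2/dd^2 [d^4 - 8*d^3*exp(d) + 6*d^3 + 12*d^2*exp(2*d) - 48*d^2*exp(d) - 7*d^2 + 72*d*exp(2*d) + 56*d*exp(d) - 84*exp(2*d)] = -8*d^3*exp(d) + 48*d^2*exp(2*d) - 96*d^2*exp(d) + 12*d^2 + 384*d*exp(2*d) - 184*d*exp(d) + 36*d - 24*exp(2*d) + 16*exp(d) - 14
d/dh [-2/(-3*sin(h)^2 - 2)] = -24*sin(2*h)/(3*cos(2*h) - 7)^2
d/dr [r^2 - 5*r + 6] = 2*r - 5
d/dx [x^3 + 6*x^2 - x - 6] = 3*x^2 + 12*x - 1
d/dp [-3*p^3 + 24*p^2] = 3*p*(16 - 3*p)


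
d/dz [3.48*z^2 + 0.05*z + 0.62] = 6.96*z + 0.05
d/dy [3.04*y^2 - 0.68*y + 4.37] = 6.08*y - 0.68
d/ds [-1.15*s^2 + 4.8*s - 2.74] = 4.8 - 2.3*s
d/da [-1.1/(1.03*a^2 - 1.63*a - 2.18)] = (2.266*a - 1.793)/(-1.03*a^2 + 1.63*a + 2.18)^2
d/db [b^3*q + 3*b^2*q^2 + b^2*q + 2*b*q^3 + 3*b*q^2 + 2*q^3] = q*(3*b^2 + 6*b*q + 2*b + 2*q^2 + 3*q)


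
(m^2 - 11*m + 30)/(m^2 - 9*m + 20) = (m - 6)/(m - 4)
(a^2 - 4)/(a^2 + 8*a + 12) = (a - 2)/(a + 6)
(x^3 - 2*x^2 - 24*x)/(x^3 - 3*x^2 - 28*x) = (x - 6)/(x - 7)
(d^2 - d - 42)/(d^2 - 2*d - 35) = (d + 6)/(d + 5)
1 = 1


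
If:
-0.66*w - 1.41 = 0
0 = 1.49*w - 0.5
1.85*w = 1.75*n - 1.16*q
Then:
No Solution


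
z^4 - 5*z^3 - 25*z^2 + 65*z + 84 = (z - 7)*(z - 3)*(z + 1)*(z + 4)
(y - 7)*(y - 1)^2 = y^3 - 9*y^2 + 15*y - 7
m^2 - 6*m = m*(m - 6)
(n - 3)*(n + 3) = n^2 - 9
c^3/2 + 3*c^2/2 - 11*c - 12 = (c/2 + 1/2)*(c - 4)*(c + 6)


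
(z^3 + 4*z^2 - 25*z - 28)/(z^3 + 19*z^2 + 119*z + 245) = (z^2 - 3*z - 4)/(z^2 + 12*z + 35)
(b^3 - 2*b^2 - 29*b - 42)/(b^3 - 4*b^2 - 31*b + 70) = (b^2 + 5*b + 6)/(b^2 + 3*b - 10)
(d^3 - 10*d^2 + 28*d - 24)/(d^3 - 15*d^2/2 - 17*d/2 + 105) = 2*(d^2 - 4*d + 4)/(2*d^2 - 3*d - 35)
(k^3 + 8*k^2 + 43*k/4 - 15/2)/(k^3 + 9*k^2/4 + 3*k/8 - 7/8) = 2*(2*k^2 + 17*k + 30)/(4*k^2 + 11*k + 7)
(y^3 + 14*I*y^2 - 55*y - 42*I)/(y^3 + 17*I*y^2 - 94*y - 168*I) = (y + I)/(y + 4*I)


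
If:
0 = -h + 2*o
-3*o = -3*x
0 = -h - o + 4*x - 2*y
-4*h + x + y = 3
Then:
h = -12/13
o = -6/13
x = -6/13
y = -3/13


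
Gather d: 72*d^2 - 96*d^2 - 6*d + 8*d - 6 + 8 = -24*d^2 + 2*d + 2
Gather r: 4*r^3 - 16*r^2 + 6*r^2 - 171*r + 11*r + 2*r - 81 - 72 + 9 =4*r^3 - 10*r^2 - 158*r - 144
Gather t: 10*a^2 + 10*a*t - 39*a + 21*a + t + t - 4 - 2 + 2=10*a^2 - 18*a + t*(10*a + 2) - 4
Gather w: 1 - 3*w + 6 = 7 - 3*w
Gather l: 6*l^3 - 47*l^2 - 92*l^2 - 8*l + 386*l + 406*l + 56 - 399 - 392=6*l^3 - 139*l^2 + 784*l - 735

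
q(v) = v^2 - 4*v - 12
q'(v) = 2*v - 4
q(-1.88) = -0.95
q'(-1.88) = -7.76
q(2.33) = -15.89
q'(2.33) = 0.66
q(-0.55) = -9.50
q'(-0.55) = -5.10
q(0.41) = -13.47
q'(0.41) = -3.18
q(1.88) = -15.99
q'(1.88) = -0.24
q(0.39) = -13.41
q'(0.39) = -3.22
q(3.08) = -14.83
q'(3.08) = 2.16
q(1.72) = -15.92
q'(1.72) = -0.56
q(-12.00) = 180.00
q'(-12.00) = -28.00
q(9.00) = 33.00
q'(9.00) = 14.00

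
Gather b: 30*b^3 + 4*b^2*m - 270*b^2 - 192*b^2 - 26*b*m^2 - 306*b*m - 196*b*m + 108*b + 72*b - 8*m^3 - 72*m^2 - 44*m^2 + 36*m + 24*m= 30*b^3 + b^2*(4*m - 462) + b*(-26*m^2 - 502*m + 180) - 8*m^3 - 116*m^2 + 60*m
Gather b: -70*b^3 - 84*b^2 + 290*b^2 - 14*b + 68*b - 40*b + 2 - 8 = -70*b^3 + 206*b^2 + 14*b - 6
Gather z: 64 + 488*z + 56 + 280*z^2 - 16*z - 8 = 280*z^2 + 472*z + 112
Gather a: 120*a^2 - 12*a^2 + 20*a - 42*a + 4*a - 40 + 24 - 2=108*a^2 - 18*a - 18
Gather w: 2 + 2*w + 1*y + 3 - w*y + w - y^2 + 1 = w*(3 - y) - y^2 + y + 6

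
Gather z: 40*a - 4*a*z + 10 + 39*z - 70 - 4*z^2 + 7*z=40*a - 4*z^2 + z*(46 - 4*a) - 60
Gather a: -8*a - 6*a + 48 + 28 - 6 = 70 - 14*a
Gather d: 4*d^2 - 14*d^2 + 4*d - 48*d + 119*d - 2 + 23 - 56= -10*d^2 + 75*d - 35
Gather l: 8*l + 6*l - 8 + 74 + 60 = 14*l + 126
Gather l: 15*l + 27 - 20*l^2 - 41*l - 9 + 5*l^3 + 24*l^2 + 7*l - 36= 5*l^3 + 4*l^2 - 19*l - 18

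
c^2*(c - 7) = c^3 - 7*c^2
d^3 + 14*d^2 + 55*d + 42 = (d + 1)*(d + 6)*(d + 7)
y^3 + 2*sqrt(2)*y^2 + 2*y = y*(y + sqrt(2))^2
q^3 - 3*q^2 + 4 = (q - 2)^2*(q + 1)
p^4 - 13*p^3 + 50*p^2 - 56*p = p*(p - 7)*(p - 4)*(p - 2)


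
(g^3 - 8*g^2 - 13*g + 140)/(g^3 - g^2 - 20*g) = (g - 7)/g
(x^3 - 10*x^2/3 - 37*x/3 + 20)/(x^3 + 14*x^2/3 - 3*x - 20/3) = (x^2 - 2*x - 15)/(x^2 + 6*x + 5)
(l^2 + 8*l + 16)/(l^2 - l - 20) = (l + 4)/(l - 5)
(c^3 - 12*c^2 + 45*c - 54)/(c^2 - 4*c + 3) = (c^2 - 9*c + 18)/(c - 1)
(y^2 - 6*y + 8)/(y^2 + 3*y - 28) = (y - 2)/(y + 7)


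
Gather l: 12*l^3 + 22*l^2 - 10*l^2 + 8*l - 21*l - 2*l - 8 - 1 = 12*l^3 + 12*l^2 - 15*l - 9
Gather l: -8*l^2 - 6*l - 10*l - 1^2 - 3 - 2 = -8*l^2 - 16*l - 6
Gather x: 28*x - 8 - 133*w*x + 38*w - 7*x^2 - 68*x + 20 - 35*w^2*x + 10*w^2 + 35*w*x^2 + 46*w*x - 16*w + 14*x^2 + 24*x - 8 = 10*w^2 + 22*w + x^2*(35*w + 7) + x*(-35*w^2 - 87*w - 16) + 4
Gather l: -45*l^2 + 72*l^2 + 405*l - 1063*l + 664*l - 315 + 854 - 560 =27*l^2 + 6*l - 21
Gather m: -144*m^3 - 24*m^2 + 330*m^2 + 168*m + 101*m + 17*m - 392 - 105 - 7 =-144*m^3 + 306*m^2 + 286*m - 504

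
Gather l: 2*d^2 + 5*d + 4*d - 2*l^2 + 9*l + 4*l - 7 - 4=2*d^2 + 9*d - 2*l^2 + 13*l - 11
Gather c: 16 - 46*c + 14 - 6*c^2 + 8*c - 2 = -6*c^2 - 38*c + 28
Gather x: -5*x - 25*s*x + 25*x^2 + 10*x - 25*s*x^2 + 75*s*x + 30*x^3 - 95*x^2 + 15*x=30*x^3 + x^2*(-25*s - 70) + x*(50*s + 20)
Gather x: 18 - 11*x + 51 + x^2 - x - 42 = x^2 - 12*x + 27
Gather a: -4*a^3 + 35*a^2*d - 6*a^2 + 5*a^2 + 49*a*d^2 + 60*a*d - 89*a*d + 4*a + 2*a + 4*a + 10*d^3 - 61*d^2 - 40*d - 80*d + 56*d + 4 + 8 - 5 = -4*a^3 + a^2*(35*d - 1) + a*(49*d^2 - 29*d + 10) + 10*d^3 - 61*d^2 - 64*d + 7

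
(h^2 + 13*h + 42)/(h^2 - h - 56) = (h + 6)/(h - 8)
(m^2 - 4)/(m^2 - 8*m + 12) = (m + 2)/(m - 6)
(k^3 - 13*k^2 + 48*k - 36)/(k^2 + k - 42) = (k^2 - 7*k + 6)/(k + 7)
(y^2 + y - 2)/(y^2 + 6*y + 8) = (y - 1)/(y + 4)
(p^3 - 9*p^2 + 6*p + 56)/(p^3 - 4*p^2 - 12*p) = (p^2 - 11*p + 28)/(p*(p - 6))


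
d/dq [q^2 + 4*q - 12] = 2*q + 4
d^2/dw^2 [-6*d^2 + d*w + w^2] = 2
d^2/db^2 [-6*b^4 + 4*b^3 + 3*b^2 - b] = -72*b^2 + 24*b + 6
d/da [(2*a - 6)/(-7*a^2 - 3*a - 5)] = 14*(a^2 - 6*a - 2)/(49*a^4 + 42*a^3 + 79*a^2 + 30*a + 25)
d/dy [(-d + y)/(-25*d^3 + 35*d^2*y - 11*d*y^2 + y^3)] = 2/(125*d^3 - 75*d^2*y + 15*d*y^2 - y^3)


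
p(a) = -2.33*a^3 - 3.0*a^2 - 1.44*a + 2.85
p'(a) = -6.99*a^2 - 6.0*a - 1.44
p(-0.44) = 3.10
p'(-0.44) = -0.15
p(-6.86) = 623.74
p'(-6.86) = -289.23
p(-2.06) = 13.45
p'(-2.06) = -18.74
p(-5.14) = 247.40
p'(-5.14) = -155.27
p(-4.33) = 141.99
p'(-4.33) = -106.51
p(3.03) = -93.87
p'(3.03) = -83.79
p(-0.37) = 3.09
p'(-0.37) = -0.18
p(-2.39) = 20.96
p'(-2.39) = -27.03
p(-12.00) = 3614.37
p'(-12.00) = -936.00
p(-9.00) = 1471.38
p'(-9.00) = -513.63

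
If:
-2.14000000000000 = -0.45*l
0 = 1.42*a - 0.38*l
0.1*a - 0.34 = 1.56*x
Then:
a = 1.27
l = 4.76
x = -0.14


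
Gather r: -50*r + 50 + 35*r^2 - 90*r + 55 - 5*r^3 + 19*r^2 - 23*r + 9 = -5*r^3 + 54*r^2 - 163*r + 114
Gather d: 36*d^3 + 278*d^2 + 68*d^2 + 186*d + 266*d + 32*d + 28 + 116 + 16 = 36*d^3 + 346*d^2 + 484*d + 160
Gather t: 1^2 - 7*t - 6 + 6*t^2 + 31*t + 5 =6*t^2 + 24*t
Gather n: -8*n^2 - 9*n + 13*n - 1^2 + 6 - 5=-8*n^2 + 4*n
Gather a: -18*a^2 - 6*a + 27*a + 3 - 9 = -18*a^2 + 21*a - 6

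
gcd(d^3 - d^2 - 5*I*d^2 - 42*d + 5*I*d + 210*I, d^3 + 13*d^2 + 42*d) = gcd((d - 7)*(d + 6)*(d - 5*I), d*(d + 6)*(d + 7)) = d + 6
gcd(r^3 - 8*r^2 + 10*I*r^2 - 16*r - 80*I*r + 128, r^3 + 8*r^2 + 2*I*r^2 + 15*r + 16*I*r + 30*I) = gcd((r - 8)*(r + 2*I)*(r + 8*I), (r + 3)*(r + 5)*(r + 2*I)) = r + 2*I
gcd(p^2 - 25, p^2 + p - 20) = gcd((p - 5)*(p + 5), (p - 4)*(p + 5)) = p + 5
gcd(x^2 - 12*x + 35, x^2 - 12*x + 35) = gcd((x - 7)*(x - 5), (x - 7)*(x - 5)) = x^2 - 12*x + 35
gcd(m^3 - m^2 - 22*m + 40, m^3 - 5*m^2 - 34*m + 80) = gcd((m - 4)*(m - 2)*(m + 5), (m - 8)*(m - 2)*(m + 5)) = m^2 + 3*m - 10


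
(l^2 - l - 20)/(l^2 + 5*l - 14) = (l^2 - l - 20)/(l^2 + 5*l - 14)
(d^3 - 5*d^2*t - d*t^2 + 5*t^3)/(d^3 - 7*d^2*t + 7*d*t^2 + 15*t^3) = (-d + t)/(-d + 3*t)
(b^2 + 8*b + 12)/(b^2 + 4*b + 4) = (b + 6)/(b + 2)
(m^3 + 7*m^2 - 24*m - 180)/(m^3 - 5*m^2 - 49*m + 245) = (m^2 + 12*m + 36)/(m^2 - 49)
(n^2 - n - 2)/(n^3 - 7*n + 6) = (n + 1)/(n^2 + 2*n - 3)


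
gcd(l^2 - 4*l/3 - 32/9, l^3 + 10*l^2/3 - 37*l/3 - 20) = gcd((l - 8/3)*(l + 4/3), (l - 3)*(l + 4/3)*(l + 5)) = l + 4/3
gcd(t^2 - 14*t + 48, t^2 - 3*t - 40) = t - 8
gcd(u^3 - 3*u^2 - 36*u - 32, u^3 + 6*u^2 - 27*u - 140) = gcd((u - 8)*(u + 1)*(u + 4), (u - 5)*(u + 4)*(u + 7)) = u + 4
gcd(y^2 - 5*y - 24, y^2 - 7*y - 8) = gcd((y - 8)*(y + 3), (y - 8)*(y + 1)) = y - 8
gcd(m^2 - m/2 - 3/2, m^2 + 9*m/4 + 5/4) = m + 1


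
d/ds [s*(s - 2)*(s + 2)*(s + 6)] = 4*s^3 + 18*s^2 - 8*s - 24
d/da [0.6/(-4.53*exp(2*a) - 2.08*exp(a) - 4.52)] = (5.436*exp(a) + 1.248)*exp(a)/(4.53*exp(2*a) + 2.08*exp(a) + 4.52)^2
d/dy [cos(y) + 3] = -sin(y)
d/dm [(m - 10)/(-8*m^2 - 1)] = (-8*m^2 + 16*m*(m - 10) - 1)/(8*m^2 + 1)^2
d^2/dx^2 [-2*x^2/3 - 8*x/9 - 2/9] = -4/3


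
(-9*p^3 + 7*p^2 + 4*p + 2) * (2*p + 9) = -18*p^4 - 67*p^3 + 71*p^2 + 40*p + 18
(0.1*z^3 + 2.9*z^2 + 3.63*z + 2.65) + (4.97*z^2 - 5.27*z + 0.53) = 0.1*z^3 + 7.87*z^2 - 1.64*z + 3.18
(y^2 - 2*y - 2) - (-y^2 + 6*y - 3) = 2*y^2 - 8*y + 1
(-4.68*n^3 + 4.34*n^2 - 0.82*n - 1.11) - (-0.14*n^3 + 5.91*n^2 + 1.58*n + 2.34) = -4.54*n^3 - 1.57*n^2 - 2.4*n - 3.45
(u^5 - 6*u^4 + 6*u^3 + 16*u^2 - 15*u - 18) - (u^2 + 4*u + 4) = u^5 - 6*u^4 + 6*u^3 + 15*u^2 - 19*u - 22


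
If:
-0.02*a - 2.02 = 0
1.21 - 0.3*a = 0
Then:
No Solution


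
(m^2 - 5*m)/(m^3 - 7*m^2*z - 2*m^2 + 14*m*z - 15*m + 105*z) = m/(m^2 - 7*m*z + 3*m - 21*z)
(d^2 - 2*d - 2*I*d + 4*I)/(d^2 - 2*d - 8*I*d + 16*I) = (d - 2*I)/(d - 8*I)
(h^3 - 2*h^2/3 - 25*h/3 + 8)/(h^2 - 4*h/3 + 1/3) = (3*h^2 + h - 24)/(3*h - 1)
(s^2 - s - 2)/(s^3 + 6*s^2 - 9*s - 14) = 1/(s + 7)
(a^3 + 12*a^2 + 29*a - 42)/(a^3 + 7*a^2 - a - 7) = (a + 6)/(a + 1)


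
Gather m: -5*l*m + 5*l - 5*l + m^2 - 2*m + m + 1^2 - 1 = m^2 + m*(-5*l - 1)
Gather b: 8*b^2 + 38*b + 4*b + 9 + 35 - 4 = 8*b^2 + 42*b + 40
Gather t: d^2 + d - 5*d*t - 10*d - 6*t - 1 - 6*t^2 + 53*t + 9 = d^2 - 9*d - 6*t^2 + t*(47 - 5*d) + 8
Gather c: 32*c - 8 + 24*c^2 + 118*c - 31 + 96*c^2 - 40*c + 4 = 120*c^2 + 110*c - 35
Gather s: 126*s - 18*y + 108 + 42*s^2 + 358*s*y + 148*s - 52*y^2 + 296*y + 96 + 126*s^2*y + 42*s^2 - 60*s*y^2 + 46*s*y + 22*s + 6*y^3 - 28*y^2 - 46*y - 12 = s^2*(126*y + 84) + s*(-60*y^2 + 404*y + 296) + 6*y^3 - 80*y^2 + 232*y + 192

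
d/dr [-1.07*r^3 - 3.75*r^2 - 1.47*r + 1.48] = -3.21*r^2 - 7.5*r - 1.47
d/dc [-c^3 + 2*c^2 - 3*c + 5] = -3*c^2 + 4*c - 3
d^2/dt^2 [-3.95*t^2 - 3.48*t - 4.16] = -7.90000000000000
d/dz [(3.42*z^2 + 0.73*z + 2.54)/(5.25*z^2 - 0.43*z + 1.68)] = (-5.3031*z^2 - 15.1788*z + 2.3186)/(27.5625*z^4 - 4.515*z^3 + 17.8249*z^2 - 1.4448*z + 2.8224)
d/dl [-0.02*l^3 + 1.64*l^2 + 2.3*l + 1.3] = -0.06*l^2 + 3.28*l + 2.3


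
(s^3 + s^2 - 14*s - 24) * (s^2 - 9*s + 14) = s^5 - 8*s^4 - 9*s^3 + 116*s^2 + 20*s - 336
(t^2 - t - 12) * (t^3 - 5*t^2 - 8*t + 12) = t^5 - 6*t^4 - 15*t^3 + 80*t^2 + 84*t - 144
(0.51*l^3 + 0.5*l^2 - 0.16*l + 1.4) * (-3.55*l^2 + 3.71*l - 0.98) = -1.8105*l^5 + 0.1171*l^4 + 1.9232*l^3 - 6.0536*l^2 + 5.3508*l - 1.372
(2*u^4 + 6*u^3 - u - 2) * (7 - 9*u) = -18*u^5 - 40*u^4 + 42*u^3 + 9*u^2 + 11*u - 14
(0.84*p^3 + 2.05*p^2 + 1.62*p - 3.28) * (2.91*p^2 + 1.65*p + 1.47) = 2.4444*p^5 + 7.3515*p^4 + 9.3315*p^3 - 3.8583*p^2 - 3.0306*p - 4.8216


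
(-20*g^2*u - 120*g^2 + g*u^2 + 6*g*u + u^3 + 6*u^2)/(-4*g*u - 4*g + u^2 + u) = (5*g*u + 30*g + u^2 + 6*u)/(u + 1)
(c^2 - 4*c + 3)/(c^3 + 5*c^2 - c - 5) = (c - 3)/(c^2 + 6*c + 5)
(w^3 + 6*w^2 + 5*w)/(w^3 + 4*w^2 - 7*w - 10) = w/(w - 2)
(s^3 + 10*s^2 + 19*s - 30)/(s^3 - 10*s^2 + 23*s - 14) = (s^2 + 11*s + 30)/(s^2 - 9*s + 14)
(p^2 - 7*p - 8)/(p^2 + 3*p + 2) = (p - 8)/(p + 2)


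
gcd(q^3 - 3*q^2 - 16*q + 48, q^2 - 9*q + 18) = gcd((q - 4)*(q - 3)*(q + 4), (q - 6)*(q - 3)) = q - 3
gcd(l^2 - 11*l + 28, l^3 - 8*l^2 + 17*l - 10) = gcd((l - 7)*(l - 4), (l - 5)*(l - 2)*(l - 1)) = 1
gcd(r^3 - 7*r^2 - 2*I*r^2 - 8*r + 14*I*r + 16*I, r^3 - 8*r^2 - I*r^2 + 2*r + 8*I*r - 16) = r^2 + r*(-8 - 2*I) + 16*I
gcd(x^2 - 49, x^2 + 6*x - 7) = x + 7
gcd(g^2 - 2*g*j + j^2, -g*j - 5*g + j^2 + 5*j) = g - j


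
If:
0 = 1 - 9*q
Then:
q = 1/9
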